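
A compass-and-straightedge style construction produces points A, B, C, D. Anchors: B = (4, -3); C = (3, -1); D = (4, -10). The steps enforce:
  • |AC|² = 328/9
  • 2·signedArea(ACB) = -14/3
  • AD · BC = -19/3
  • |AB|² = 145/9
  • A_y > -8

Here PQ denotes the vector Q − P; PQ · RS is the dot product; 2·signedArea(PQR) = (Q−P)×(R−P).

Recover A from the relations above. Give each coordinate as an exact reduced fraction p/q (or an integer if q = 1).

A = (11/3, -7)

1. A_x = 11/3  [2·signedArea(ACB) = -14/3 ∩ AD · BC = -19/3]
2. A_y = -7  [2·signedArea(ACB) = -14/3 ∩ AD · BC = -19/3]
   → A = (11/3, -7)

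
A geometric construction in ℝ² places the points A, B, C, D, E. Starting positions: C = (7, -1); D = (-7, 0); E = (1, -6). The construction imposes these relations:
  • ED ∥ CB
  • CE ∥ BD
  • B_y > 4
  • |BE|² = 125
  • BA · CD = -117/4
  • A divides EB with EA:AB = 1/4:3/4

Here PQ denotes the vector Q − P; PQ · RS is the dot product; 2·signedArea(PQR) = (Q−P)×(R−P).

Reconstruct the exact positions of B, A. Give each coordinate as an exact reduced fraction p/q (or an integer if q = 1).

A = (1/2, -13/4)
B = (-1, 5)

1. B_x = -1  [CE ∥ BD ∩ ED ∥ CB]
2. B_y = 5  [CE ∥ BD ∩ ED ∥ CB]
   → B = (-1, 5)
3. A_x = 1/2  [A divides EB with EA:AB = 1/4:3/4]
4. A_y = -13/4  [A divides EB with EA:AB = 1/4:3/4]
   → A = (1/2, -13/4)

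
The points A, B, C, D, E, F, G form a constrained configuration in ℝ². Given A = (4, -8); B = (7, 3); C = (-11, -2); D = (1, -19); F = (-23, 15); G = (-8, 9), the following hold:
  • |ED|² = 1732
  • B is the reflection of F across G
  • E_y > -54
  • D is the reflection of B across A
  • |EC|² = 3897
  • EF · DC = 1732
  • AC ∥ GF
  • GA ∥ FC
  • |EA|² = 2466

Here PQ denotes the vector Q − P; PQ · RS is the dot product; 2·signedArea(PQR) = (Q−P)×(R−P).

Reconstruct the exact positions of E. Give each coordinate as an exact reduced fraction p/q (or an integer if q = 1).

E = (25, -53)

1. E_x = 25  [line 12·x + -17·y + -1201 = 0 ∩ |EC|² = 3897]
2. E_y = -53  [line 12·x + -17·y + -1201 = 0 ∩ |EC|² = 3897]
   → E = (25, -53)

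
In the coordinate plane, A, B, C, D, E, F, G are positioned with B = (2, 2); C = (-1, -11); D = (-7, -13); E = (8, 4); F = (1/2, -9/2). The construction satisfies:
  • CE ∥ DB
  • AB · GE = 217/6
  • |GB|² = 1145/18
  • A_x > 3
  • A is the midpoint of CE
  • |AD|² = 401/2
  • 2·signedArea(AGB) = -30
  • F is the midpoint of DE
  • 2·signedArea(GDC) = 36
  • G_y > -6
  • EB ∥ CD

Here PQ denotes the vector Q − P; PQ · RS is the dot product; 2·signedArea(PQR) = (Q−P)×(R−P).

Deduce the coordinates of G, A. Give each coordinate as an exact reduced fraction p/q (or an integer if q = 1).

A = (7/2, -7/2)
G = (-3/2, -31/6)

1. A_x = 7/2  [A is the midpoint of CE]
2. A_y = -7/2  [A is the midpoint of CE]
   → A = (7/2, -7/2)
3. G_x = -3/2  [2·signedArea(GDC) = 36 ∩ 2·signedArea(AGB) = -30]
4. G_y = -31/6  [2·signedArea(GDC) = 36 ∩ 2·signedArea(AGB) = -30]
   → G = (-3/2, -31/6)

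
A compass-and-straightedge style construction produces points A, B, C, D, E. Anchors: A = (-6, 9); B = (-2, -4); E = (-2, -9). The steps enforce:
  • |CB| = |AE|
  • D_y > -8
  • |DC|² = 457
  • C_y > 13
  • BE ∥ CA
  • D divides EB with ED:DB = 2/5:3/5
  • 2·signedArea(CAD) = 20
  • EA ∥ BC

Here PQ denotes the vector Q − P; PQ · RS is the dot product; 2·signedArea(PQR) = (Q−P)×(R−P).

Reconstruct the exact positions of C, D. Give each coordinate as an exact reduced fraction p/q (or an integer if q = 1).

1. C_x = -6  [BE ∥ CA ∩ EA ∥ BC]
2. C_y = 14  [BE ∥ CA ∩ EA ∥ BC]
   → C = (-6, 14)
3. D_x = -2  [D divides EB with ED:DB = 2/5:3/5]
4. D_y = -7  [D divides EB with ED:DB = 2/5:3/5]
   → D = (-2, -7)

C = (-6, 14)
D = (-2, -7)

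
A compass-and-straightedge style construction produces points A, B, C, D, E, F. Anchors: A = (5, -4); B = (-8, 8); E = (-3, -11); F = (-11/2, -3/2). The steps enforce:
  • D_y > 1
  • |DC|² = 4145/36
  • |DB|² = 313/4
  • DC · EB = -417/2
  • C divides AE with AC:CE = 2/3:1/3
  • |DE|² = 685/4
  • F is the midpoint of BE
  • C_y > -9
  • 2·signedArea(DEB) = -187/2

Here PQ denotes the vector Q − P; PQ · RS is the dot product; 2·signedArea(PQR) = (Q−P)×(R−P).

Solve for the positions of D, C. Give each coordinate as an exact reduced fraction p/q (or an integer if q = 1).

C = (-1/3, -26/3)
D = (-3/2, 2)

1. D_x = -3/2  [line -19·x + -5·y + -37/2 = 0 ∩ |DE|² = 685/4]
2. D_y = 2  [line -19·x + -5·y + -37/2 = 0 ∩ |DE|² = 685/4]
   → D = (-3/2, 2)
3. C_x = -1/3  [C divides AE with AC:CE = 2/3:1/3]
4. C_y = -26/3  [C divides AE with AC:CE = 2/3:1/3]
   → C = (-1/3, -26/3)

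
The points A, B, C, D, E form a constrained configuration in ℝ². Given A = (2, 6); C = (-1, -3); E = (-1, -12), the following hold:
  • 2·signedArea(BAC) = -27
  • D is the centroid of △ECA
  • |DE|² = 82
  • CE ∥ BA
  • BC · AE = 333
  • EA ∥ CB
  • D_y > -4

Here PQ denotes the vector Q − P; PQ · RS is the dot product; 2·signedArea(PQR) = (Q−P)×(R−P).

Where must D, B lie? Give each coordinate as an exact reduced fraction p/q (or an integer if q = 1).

1. D_x = 0  [D is the centroid of △ECA]
2. D_y = -3  [D is the centroid of △ECA]
   → D = (0, -3)
3. B_x = 2  [CE ∥ BA ∩ EA ∥ CB]
4. B_y = 15  [CE ∥ BA ∩ EA ∥ CB]
   → B = (2, 15)

B = (2, 15)
D = (0, -3)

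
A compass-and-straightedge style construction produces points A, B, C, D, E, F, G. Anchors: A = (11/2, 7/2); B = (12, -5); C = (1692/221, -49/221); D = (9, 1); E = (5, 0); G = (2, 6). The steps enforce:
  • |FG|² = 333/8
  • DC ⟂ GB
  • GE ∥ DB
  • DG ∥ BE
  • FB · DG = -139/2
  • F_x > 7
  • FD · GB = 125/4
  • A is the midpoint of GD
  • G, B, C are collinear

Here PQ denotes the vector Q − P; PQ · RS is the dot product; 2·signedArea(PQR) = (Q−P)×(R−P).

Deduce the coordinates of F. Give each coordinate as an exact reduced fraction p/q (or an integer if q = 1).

1. F_x = 29/4  [FD · GB = 125/4 ∩ FB · DG = -139/2]
2. F_y = 9/4  [FD · GB = 125/4 ∩ FB · DG = -139/2]
   → F = (29/4, 9/4)

F = (29/4, 9/4)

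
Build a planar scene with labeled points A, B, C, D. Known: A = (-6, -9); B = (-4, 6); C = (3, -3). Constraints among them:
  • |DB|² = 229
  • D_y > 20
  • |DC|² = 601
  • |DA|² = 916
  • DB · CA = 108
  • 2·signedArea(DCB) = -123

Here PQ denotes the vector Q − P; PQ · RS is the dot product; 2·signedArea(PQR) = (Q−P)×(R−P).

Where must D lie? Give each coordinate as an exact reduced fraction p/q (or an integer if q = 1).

1. D_x = -2  [2·signedArea(DCB) = -123 ∩ DB · CA = 108]
2. D_y = 21  [2·signedArea(DCB) = -123 ∩ DB · CA = 108]
   → D = (-2, 21)

D = (-2, 21)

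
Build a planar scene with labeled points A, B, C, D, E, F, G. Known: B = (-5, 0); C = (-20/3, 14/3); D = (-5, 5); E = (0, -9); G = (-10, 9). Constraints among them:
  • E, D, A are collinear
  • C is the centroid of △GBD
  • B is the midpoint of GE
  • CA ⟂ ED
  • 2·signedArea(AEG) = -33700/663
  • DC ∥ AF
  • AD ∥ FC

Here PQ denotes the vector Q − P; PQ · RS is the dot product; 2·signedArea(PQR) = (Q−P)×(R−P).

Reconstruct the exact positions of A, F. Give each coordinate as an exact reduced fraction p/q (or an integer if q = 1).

A = (-3370/663, 3469/663)
F = (-4475/663, 3248/663)

1. A_x = -3370/663  [E, D, A are collinear ∩ CA ⟂ ED]
2. A_y = 3469/663  [E, D, A are collinear ∩ CA ⟂ ED]
   → A = (-3370/663, 3469/663)
3. F_x = -4475/663  [AD ∥ FC ∩ DC ∥ AF]
4. F_y = 3248/663  [AD ∥ FC ∩ DC ∥ AF]
   → F = (-4475/663, 3248/663)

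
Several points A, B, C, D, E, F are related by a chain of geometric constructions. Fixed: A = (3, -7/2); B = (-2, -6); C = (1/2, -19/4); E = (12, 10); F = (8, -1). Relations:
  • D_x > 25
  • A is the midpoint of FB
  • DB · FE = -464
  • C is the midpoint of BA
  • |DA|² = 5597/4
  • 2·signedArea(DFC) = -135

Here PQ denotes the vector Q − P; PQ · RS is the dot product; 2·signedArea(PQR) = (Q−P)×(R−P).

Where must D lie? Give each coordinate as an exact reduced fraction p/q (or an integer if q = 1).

1. D_x = 26  [2·signedArea(DFC) = -135 ∩ DB · FE = -464]
2. D_y = 26  [2·signedArea(DFC) = -135 ∩ DB · FE = -464]
   → D = (26, 26)

D = (26, 26)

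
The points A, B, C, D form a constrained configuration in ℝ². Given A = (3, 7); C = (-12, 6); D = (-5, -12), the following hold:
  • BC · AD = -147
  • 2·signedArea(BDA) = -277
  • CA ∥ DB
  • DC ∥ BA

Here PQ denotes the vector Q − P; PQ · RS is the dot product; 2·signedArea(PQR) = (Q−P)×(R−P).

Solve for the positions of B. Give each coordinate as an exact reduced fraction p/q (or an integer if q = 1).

B = (10, -11)

1. B_x = 10  [DC ∥ BA ∩ CA ∥ DB]
2. B_y = -11  [DC ∥ BA ∩ CA ∥ DB]
   → B = (10, -11)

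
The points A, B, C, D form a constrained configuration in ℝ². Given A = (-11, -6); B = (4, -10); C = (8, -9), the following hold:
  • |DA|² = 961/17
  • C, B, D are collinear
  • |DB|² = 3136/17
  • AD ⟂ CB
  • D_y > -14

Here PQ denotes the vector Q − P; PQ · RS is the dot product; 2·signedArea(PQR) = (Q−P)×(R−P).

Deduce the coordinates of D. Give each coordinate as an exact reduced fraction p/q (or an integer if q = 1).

D = (-156/17, -226/17)

1. D_x = -156/17  [C, B, D are collinear ∩ AD ⟂ CB]
2. D_y = -226/17  [C, B, D are collinear ∩ AD ⟂ CB]
   → D = (-156/17, -226/17)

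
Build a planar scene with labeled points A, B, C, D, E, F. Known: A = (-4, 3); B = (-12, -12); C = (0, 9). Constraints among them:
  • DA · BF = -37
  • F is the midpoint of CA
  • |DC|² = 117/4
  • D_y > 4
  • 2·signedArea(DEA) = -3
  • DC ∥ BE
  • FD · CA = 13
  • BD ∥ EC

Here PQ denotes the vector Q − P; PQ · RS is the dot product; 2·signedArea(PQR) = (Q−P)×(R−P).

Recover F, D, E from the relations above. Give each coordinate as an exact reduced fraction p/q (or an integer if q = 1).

D = (-3, 9/2)
E = (-9, -15/2)
F = (-2, 6)

1. F_x = -2  [F is the midpoint of CA]
2. F_y = 6  [F is the midpoint of CA]
   → F = (-2, 6)
3. D_x = -3  [DA · BF = -37 ∩ FD · CA = 13]
4. D_y = 9/2  [DA · BF = -37 ∩ FD · CA = 13]
   → D = (-3, 9/2)
5. E_x = -9  [BD ∥ EC ∩ DC ∥ BE]
6. E_y = -15/2  [BD ∥ EC ∩ DC ∥ BE]
   → E = (-9, -15/2)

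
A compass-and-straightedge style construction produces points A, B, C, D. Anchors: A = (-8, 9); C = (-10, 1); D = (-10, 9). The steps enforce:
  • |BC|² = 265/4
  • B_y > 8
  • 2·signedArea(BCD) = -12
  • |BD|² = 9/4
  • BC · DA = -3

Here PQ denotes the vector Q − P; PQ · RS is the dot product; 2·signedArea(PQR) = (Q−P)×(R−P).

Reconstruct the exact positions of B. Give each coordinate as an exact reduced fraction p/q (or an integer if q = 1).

B = (-17/2, 9)

1. B_x = -17/2  [BC · DA = -3]
2. B_y = 9  [|BD|² = 9/4]
   → B = (-17/2, 9)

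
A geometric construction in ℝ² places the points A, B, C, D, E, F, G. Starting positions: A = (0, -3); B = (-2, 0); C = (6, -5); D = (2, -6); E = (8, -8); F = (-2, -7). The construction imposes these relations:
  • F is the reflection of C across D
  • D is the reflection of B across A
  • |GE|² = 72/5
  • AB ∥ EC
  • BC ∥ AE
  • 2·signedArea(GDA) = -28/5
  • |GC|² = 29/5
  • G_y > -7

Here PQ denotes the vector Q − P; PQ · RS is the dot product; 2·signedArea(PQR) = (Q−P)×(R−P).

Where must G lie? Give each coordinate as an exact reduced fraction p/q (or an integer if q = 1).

1. G_x = 22/5  [line -3·x + -2·y + -2/5 = 0 ∩ |GE|² = 72/5]
2. G_y = -34/5  [line -3·x + -2·y + -2/5 = 0 ∩ |GE|² = 72/5]
   → G = (22/5, -34/5)

G = (22/5, -34/5)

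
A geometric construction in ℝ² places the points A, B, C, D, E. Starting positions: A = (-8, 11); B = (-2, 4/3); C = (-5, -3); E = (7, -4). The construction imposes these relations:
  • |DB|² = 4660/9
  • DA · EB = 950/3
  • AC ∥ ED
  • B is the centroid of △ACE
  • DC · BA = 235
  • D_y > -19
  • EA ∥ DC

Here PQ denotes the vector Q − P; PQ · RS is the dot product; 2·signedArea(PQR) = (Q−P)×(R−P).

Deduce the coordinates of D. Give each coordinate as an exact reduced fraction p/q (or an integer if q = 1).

D = (10, -18)

1. D_x = 10  [EA ∥ DC ∩ AC ∥ ED]
2. D_y = -18  [EA ∥ DC ∩ AC ∥ ED]
   → D = (10, -18)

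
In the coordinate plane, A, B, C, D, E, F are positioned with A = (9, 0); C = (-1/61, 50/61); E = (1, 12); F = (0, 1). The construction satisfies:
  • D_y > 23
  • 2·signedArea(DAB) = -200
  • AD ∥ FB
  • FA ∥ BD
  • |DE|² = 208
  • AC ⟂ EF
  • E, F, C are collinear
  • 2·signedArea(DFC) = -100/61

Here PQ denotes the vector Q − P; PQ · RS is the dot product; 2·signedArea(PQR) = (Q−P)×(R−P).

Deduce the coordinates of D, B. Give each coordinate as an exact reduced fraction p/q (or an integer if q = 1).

B = (-16, 25)
D = (-7, 24)

1. D_x = -7  [line 11/61·x + -1/61·y + 101/61 = 0 ∩ |DE|² = 208]
2. D_y = 24  [line 11/61·x + -1/61·y + 101/61 = 0 ∩ |DE|² = 208]
   → D = (-7, 24)
3. B_x = -16  [FA ∥ BD ∩ AD ∥ FB]
4. B_y = 25  [FA ∥ BD ∩ AD ∥ FB]
   → B = (-16, 25)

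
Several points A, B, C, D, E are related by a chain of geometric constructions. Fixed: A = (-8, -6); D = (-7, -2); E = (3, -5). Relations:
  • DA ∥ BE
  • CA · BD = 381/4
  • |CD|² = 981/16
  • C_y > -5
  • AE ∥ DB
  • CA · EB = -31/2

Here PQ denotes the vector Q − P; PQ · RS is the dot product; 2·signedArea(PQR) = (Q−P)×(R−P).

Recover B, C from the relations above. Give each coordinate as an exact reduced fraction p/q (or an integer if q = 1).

1. B_x = 4  [DA ∥ BE ∩ AE ∥ DB]
2. B_y = -1  [DA ∥ BE ∩ AE ∥ DB]
   → B = (4, -1)
3. C_x = 1/2  [CA · EB = -31/2 ∩ CA · BD = 381/4]
4. C_y = -17/4  [CA · EB = -31/2 ∩ CA · BD = 381/4]
   → C = (1/2, -17/4)

B = (4, -1)
C = (1/2, -17/4)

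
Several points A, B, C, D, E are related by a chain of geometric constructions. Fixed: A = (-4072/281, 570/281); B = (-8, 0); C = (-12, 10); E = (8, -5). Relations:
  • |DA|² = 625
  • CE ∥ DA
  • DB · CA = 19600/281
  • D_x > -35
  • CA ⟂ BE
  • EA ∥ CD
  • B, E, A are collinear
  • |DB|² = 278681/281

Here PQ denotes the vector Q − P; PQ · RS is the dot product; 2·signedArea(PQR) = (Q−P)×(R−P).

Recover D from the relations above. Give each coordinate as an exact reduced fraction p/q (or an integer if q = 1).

1. D_x = -9692/281  [CE ∥ DA ∩ EA ∥ CD]
2. D_y = 4785/281  [CE ∥ DA ∩ EA ∥ CD]
   → D = (-9692/281, 4785/281)

D = (-9692/281, 4785/281)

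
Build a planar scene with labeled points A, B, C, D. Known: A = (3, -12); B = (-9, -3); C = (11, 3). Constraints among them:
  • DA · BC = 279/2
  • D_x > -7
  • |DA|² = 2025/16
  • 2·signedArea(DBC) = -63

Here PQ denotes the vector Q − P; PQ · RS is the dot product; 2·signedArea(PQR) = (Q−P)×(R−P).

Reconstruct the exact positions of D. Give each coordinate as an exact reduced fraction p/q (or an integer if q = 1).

D = (-6, -21/4)

1. D_x = -6  [2·signedArea(DBC) = -63 ∩ DA · BC = 279/2]
2. D_y = -21/4  [2·signedArea(DBC) = -63 ∩ DA · BC = 279/2]
   → D = (-6, -21/4)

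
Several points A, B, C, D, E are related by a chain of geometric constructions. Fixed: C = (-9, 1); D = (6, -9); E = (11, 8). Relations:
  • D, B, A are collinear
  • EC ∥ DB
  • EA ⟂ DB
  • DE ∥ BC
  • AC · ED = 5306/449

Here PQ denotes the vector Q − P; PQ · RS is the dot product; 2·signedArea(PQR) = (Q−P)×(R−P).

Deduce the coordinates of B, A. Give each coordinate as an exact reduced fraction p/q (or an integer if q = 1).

A = (7074/449, -2508/449)
B = (-14, -16)

1. B_x = -14  [DE ∥ BC ∩ EC ∥ DB]
2. B_y = -16  [DE ∥ BC ∩ EC ∥ DB]
   → B = (-14, -16)
3. A_x = 7074/449  [D, B, A are collinear ∩ EA ⟂ DB]
4. A_y = -2508/449  [D, B, A are collinear ∩ EA ⟂ DB]
   → A = (7074/449, -2508/449)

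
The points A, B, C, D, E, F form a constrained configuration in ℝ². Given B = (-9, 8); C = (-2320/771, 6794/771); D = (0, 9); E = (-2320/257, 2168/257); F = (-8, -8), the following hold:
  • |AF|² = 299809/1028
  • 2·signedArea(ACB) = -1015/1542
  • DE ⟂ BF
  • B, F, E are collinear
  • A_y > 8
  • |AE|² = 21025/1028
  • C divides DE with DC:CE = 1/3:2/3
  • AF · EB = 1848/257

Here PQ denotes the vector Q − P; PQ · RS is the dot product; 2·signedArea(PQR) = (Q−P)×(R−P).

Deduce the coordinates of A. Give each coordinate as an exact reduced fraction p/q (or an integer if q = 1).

A = (-1160/257, 4481/514)

1. A_x = -1160/257  [2·signedArea(ACB) = -1015/1542 ∩ AF · EB = 1848/257]
2. A_y = 4481/514  [2·signedArea(ACB) = -1015/1542 ∩ AF · EB = 1848/257]
   → A = (-1160/257, 4481/514)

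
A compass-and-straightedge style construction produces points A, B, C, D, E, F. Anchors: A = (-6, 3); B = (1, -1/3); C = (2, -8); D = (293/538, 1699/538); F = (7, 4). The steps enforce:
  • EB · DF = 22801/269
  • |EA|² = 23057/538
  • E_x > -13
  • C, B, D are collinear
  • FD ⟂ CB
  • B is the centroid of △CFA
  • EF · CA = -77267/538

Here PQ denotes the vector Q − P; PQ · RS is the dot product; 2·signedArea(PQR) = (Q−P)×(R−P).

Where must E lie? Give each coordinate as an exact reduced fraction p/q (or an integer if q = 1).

E = (-6749/538, 1529/538)

1. E_x = -6749/538  [EB · DF = 22801/269 ∩ EF · CA = -77267/538]
2. E_y = 1529/538  [EB · DF = 22801/269 ∩ EF · CA = -77267/538]
   → E = (-6749/538, 1529/538)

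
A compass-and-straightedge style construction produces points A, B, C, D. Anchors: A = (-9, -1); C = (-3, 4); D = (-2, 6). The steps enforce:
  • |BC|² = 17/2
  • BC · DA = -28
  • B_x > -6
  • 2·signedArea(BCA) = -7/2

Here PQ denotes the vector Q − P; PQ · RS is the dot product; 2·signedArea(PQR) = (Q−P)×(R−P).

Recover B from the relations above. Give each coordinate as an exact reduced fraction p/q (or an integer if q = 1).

1. B_x = -11/2  [2·signedArea(BCA) = -7/2 ∩ BC · DA = -28]
2. B_y = 5/2  [2·signedArea(BCA) = -7/2 ∩ BC · DA = -28]
   → B = (-11/2, 5/2)

B = (-11/2, 5/2)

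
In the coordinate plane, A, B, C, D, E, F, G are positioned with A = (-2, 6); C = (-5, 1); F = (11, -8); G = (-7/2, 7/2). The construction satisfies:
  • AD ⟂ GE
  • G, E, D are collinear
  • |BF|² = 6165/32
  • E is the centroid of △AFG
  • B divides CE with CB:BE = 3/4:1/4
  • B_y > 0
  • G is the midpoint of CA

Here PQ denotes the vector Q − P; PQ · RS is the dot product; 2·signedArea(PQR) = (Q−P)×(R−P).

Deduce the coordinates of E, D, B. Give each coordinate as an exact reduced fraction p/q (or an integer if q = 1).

1. E_x = 11/6  [E is the centroid of △AFG]
2. E_y = 1/2  [E is the centroid of △AFG]
   → E = (11/6, 1/2)
3. D_x = -2311/674  [G, E, D are collinear ∩ AD ⟂ GE]
4. D_y = 1166/337  [G, E, D are collinear ∩ AD ⟂ GE]
   → D = (-2311/674, 1166/337)
5. B_x = 1/8  [B divides CE with CB:BE = 3/4:1/4]
6. B_y = 5/8  [B divides CE with CB:BE = 3/4:1/4]
   → B = (1/8, 5/8)

B = (1/8, 5/8)
D = (-2311/674, 1166/337)
E = (11/6, 1/2)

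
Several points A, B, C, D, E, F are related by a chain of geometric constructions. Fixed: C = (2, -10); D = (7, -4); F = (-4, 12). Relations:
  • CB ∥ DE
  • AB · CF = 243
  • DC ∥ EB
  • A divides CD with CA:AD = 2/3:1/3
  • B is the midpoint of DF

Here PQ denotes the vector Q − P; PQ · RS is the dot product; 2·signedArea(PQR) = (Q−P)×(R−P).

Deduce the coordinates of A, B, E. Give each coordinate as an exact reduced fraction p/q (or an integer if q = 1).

1. A_x = 16/3  [A divides CD with CA:AD = 2/3:1/3]
2. A_y = -6  [A divides CD with CA:AD = 2/3:1/3]
   → A = (16/3, -6)
3. B_x = 3/2  [B is the midpoint of DF]
4. B_y = 4  [B is the midpoint of DF]
   → B = (3/2, 4)
5. E_x = 13/2  [DC ∥ EB ∩ CB ∥ DE]
6. E_y = 10  [DC ∥ EB ∩ CB ∥ DE]
   → E = (13/2, 10)

A = (16/3, -6)
B = (3/2, 4)
E = (13/2, 10)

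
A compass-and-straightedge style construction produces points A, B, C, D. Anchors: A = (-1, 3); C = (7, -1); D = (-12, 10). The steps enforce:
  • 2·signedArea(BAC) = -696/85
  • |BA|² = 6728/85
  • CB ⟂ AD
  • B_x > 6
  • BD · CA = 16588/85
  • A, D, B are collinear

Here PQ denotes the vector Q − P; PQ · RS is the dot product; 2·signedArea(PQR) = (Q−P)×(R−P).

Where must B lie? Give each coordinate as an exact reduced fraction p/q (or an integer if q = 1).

B = (553/85, -151/85)

1. B_x = 553/85  [A, D, B are collinear ∩ CB ⟂ AD]
2. B_y = -151/85  [A, D, B are collinear ∩ CB ⟂ AD]
   → B = (553/85, -151/85)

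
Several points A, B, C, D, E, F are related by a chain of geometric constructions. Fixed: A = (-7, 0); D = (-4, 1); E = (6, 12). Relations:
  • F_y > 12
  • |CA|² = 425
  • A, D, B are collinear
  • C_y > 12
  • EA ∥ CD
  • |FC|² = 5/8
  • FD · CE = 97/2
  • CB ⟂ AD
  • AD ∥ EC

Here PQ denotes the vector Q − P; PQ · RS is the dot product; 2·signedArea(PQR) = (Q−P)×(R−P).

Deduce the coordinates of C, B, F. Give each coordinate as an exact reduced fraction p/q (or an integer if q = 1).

1. C_x = 9  [EA ∥ CD ∩ AD ∥ EC]
2. C_y = 13  [EA ∥ CD ∩ AD ∥ EC]
   → C = (9, 13)
3. B_x = 113/10  [A, D, B are collinear ∩ CB ⟂ AD]
4. B_y = 61/10  [A, D, B are collinear ∩ CB ⟂ AD]
   → B = (113/10, 61/10)
5. F_x = 33/4  [line 3·x + 1·y + -75/2 = 0 ∩ |FC|² = 5/8]
6. F_y = 51/4  [line 3·x + 1·y + -75/2 = 0 ∩ |FC|² = 5/8]
   → F = (33/4, 51/4)

B = (113/10, 61/10)
C = (9, 13)
F = (33/4, 51/4)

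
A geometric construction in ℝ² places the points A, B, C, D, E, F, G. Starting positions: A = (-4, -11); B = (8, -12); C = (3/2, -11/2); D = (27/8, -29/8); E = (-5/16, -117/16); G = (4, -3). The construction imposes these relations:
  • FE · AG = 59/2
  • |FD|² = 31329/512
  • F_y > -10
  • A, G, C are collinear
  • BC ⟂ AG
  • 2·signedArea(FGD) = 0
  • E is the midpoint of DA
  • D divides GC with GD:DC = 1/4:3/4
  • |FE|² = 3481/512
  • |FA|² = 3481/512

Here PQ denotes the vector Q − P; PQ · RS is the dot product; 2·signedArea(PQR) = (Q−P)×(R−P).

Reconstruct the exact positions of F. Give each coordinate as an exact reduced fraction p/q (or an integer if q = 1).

F = (-69/32, -293/32)

1. F_x = -69/32  [2·signedArea(FGD) = 0 ∩ FE · AG = 59/2]
2. F_y = -293/32  [2·signedArea(FGD) = 0 ∩ FE · AG = 59/2]
   → F = (-69/32, -293/32)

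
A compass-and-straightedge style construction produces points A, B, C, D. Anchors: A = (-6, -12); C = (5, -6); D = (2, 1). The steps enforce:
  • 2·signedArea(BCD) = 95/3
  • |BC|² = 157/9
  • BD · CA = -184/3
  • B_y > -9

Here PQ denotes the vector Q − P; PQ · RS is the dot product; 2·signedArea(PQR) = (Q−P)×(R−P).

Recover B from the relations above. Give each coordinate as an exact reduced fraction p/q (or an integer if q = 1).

1. B_x = 4/3  [2·signedArea(BCD) = 95/3 ∩ BD · CA = -184/3]
2. B_y = -8  [2·signedArea(BCD) = 95/3 ∩ BD · CA = -184/3]
   → B = (4/3, -8)

B = (4/3, -8)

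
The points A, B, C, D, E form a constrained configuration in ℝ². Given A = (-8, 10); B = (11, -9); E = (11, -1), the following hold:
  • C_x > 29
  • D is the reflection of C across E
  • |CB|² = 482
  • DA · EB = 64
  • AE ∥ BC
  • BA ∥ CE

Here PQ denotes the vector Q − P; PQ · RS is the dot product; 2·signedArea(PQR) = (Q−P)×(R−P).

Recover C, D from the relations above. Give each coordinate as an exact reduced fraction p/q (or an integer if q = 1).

C = (30, -20)
D = (-8, 18)

1. C_x = 30  [BA ∥ CE ∩ AE ∥ BC]
2. C_y = -20  [BA ∥ CE ∩ AE ∥ BC]
   → C = (30, -20)
3. D_x = -8  [D is the reflection of C across E]
4. D_y = 18  [D is the reflection of C across E]
   → D = (-8, 18)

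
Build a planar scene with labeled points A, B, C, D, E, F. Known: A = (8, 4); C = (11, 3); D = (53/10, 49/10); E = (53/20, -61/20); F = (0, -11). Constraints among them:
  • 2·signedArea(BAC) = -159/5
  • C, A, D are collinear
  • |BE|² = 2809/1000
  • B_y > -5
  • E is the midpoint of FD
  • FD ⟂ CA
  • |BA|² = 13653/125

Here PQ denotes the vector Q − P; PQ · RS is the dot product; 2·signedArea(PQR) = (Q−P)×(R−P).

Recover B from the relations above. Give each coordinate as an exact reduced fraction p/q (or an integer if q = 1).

1. B_x = 53/25  [line 1·x + 3·y + 59/5 = 0 ∩ |BA|² = 13653/125]
2. B_y = -116/25  [line 1·x + 3·y + 59/5 = 0 ∩ |BA|² = 13653/125]
   → B = (53/25, -116/25)

B = (53/25, -116/25)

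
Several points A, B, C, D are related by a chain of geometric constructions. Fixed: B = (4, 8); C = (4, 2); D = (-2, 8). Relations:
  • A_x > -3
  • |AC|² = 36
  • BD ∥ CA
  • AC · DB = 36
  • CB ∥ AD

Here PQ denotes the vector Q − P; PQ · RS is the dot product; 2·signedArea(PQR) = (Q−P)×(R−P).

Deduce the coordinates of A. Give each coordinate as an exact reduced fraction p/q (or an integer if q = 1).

A = (-2, 2)

1. A_x = -2  [CB ∥ AD ∩ BD ∥ CA]
2. A_y = 2  [CB ∥ AD ∩ BD ∥ CA]
   → A = (-2, 2)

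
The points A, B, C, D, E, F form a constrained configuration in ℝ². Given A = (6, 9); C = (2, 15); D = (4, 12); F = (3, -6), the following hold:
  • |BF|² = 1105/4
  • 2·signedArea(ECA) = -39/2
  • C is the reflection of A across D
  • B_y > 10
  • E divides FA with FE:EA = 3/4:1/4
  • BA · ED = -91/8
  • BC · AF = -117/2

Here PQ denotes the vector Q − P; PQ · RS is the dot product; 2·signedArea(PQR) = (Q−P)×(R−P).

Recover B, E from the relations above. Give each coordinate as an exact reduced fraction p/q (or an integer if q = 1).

B = (5, 21/2)
E = (21/4, 21/4)

1. B_x = 5  [line 3·x + 15·y + -345/2 = 0 ∩ |BF|² = 1105/4]
2. B_y = 21/2  [line 3·x + 15·y + -345/2 = 0 ∩ |BF|² = 1105/4]
   → B = (5, 21/2)
3. E_x = 21/4  [BA · ED = -91/8 ∩ E divides FA with FE:EA = 3/4:1/4]
4. E_y = 21/4  [BA · ED = -91/8 ∩ E divides FA with FE:EA = 3/4:1/4]
   → E = (21/4, 21/4)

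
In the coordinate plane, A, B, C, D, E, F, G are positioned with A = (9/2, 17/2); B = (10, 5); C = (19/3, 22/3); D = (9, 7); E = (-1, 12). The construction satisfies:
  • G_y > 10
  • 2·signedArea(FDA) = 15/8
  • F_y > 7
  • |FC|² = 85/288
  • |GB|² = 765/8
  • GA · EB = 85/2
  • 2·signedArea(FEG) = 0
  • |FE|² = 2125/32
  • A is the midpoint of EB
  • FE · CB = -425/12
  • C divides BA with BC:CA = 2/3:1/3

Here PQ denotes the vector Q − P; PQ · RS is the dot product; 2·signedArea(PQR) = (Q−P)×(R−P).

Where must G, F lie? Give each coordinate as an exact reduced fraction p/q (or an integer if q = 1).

F = (47/8, 61/8)
G = (7/4, 41/4)

1. G_x = 7/4  [line -11·x + 7·y + -105/2 = 0 ∩ |GB|² = 765/8]
2. G_y = 41/4  [line -11·x + 7·y + -105/2 = 0 ∩ |GB|² = 765/8]
   → G = (7/4, 41/4)
3. F_x = 47/8  [2·signedArea(FEG) = 0 ∩ 2·signedArea(FDA) = 15/8]
4. F_y = 61/8  [2·signedArea(FEG) = 0 ∩ 2·signedArea(FDA) = 15/8]
   → F = (47/8, 61/8)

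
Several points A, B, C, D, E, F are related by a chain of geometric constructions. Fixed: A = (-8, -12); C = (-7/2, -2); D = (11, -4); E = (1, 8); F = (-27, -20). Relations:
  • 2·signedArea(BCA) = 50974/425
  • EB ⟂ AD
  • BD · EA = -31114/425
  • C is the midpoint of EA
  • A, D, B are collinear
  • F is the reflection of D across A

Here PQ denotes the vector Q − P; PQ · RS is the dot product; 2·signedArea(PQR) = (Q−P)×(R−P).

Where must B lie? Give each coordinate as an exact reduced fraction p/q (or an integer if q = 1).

1. B_x = 2889/425  [A, D, B are collinear ∩ EB ⟂ AD]
2. B_y = -2452/425  [A, D, B are collinear ∩ EB ⟂ AD]
   → B = (2889/425, -2452/425)

B = (2889/425, -2452/425)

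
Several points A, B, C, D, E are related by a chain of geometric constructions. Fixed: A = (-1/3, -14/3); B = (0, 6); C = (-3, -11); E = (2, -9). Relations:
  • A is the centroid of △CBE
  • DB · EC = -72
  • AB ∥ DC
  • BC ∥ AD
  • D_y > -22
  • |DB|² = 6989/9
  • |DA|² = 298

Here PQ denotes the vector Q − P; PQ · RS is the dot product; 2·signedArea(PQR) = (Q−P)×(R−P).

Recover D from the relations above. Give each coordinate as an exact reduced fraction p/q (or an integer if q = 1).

1. D_x = -10/3  [AB ∥ DC ∩ BC ∥ AD]
2. D_y = -65/3  [AB ∥ DC ∩ BC ∥ AD]
   → D = (-10/3, -65/3)

D = (-10/3, -65/3)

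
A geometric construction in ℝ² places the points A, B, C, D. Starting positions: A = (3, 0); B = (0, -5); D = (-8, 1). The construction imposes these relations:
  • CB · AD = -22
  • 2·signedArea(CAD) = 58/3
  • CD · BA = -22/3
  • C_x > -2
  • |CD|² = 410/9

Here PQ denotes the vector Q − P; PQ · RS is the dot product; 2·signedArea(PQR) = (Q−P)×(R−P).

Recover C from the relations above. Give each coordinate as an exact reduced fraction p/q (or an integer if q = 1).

1. C_x = -5/3  [2·signedArea(CAD) = 58/3 ∩ CD · BA = -22/3]
2. C_y = -4/3  [2·signedArea(CAD) = 58/3 ∩ CD · BA = -22/3]
   → C = (-5/3, -4/3)

C = (-5/3, -4/3)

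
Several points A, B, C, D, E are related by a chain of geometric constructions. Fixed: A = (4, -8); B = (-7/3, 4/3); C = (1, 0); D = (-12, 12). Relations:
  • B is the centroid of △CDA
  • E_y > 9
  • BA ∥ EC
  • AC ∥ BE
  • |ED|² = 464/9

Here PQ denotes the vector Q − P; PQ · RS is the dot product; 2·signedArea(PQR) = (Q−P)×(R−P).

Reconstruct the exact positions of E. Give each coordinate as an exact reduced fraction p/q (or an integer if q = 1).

1. E_x = -16/3  [BA ∥ EC ∩ AC ∥ BE]
2. E_y = 28/3  [BA ∥ EC ∩ AC ∥ BE]
   → E = (-16/3, 28/3)

E = (-16/3, 28/3)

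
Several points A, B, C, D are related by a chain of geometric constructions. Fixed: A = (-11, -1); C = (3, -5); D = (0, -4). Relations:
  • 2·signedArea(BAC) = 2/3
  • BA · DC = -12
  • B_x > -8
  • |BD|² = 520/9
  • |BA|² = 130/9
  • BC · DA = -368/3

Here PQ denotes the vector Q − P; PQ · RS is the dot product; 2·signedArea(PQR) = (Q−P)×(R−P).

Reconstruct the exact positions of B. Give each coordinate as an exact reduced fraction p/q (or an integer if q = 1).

B = (-22/3, -2)

1. B_x = -22/3  [BA · DC = -12 ∩ 2·signedArea(BAC) = 2/3]
2. B_y = -2  [BA · DC = -12 ∩ 2·signedArea(BAC) = 2/3]
   → B = (-22/3, -2)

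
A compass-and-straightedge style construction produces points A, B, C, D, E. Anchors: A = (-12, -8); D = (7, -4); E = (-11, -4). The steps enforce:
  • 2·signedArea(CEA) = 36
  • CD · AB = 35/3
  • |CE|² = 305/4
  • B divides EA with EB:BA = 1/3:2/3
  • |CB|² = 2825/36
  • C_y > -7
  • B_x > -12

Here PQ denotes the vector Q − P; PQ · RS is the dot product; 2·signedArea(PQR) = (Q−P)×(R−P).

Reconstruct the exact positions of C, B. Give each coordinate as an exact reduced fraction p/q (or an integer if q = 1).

1. B_x = -34/3  [B divides EA with EB:BA = 1/3:2/3]
2. B_y = -16/3  [B divides EA with EB:BA = 1/3:2/3]
   → B = (-34/3, -16/3)
3. C_x = -5/2  [CD · AB = 35/3 ∩ 2·signedArea(CEA) = 36]
4. C_y = -6  [CD · AB = 35/3 ∩ 2·signedArea(CEA) = 36]
   → C = (-5/2, -6)

B = (-34/3, -16/3)
C = (-5/2, -6)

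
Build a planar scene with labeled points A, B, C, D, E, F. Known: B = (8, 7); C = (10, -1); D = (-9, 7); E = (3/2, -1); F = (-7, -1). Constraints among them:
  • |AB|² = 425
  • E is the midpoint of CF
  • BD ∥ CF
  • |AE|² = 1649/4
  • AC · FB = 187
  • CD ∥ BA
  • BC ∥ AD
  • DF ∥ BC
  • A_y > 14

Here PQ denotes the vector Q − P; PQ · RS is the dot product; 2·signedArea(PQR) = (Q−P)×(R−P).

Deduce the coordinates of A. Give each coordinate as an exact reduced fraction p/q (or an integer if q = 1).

A = (-11, 15)

1. A_x = -11  [BC ∥ AD ∩ CD ∥ BA]
2. A_y = 15  [BC ∥ AD ∩ CD ∥ BA]
   → A = (-11, 15)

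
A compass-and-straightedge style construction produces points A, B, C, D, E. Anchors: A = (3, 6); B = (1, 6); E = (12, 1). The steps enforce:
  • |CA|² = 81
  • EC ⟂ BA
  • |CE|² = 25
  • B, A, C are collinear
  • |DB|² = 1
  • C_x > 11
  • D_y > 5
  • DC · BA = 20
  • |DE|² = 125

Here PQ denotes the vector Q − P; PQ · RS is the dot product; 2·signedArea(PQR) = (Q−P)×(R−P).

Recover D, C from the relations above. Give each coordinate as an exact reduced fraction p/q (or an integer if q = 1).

1. C_x = 12  [B, A, C are collinear ∩ EC ⟂ BA]
2. C_y = 6  [B, A, C are collinear ∩ EC ⟂ BA]
   → C = (12, 6)
3. D_x = 2  [DC · BA = 20]
4. D_y = 6  [|DB|² = 1]
   → D = (2, 6)

C = (12, 6)
D = (2, 6)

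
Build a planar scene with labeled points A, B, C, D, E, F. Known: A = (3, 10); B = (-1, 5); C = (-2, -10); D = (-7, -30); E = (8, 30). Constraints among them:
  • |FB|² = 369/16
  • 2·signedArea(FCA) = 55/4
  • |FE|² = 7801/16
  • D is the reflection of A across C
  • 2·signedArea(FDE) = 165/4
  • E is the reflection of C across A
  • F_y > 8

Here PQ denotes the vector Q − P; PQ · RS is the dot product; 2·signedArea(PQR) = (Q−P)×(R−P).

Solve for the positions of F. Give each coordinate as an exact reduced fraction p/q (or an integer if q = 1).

F = (2, 35/4)

1. F_x = 2  [line -20·x + 5·y + -15/4 = 0 ∩ |FB|² = 369/16]
2. F_y = 35/4  [line -20·x + 5·y + -15/4 = 0 ∩ |FB|² = 369/16]
   → F = (2, 35/4)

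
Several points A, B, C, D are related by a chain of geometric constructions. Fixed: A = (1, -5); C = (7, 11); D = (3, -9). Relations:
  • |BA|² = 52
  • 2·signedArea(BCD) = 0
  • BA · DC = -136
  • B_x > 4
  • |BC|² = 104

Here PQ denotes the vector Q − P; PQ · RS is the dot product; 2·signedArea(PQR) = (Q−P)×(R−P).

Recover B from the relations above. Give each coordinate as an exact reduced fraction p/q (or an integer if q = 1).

1. B_x = 5  [2·signedArea(BCD) = 0 ∩ BA · DC = -136]
2. B_y = 1  [2·signedArea(BCD) = 0 ∩ BA · DC = -136]
   → B = (5, 1)

B = (5, 1)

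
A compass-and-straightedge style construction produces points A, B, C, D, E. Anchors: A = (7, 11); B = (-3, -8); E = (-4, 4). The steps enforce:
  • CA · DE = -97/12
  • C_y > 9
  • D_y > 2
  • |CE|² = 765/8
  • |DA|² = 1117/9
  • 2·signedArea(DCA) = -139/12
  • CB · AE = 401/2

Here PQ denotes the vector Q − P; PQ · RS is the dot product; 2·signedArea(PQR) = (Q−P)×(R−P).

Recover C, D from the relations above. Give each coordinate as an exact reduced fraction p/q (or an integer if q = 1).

C = (17/4, 37/4)
D = (0, 7/3)

1. C_x = 17/4  [line 11·x + 7·y + -223/2 = 0 ∩ |CE|² = 765/8]
2. C_y = 37/4  [line 11·x + 7·y + -223/2 = 0 ∩ |CE|² = 765/8]
   → C = (17/4, 37/4)
3. D_x = 0  [CA · DE = -97/12 ∩ 2·signedArea(DCA) = -139/12]
4. D_y = 7/3  [CA · DE = -97/12 ∩ 2·signedArea(DCA) = -139/12]
   → D = (0, 7/3)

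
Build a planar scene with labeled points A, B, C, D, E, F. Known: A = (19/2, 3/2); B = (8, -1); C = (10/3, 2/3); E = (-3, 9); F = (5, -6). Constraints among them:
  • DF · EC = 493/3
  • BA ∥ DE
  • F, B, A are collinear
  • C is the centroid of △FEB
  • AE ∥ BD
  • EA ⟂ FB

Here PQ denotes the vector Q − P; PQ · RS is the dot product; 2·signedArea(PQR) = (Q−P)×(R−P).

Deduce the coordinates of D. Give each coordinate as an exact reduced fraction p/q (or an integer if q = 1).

1. D_x = -9/2  [BA ∥ DE ∩ AE ∥ BD]
2. D_y = 13/2  [BA ∥ DE ∩ AE ∥ BD]
   → D = (-9/2, 13/2)

D = (-9/2, 13/2)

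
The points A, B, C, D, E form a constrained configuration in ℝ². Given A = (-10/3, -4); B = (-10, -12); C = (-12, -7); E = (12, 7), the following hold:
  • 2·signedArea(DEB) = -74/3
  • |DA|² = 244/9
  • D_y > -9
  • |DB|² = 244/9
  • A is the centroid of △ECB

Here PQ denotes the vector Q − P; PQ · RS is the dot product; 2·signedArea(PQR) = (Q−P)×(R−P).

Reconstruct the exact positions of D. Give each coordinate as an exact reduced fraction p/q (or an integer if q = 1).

D = (-20/3, -8)

1. D_x = -20/3  [line 19·x + -22·y + -148/3 = 0 ∩ |DB|² = 244/9]
2. D_y = -8  [line 19·x + -22·y + -148/3 = 0 ∩ |DB|² = 244/9]
   → D = (-20/3, -8)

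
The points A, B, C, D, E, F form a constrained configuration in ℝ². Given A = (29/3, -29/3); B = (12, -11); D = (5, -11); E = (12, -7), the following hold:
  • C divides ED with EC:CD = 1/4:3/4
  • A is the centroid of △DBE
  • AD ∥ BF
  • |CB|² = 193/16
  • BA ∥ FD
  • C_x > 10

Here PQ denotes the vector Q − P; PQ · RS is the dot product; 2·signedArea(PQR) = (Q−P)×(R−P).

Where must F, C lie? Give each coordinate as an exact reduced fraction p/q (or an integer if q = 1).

1. F_x = 22/3  [BA ∥ FD ∩ AD ∥ BF]
2. F_y = -37/3  [BA ∥ FD ∩ AD ∥ BF]
   → F = (22/3, -37/3)
3. C_x = 41/4  [C divides ED with EC:CD = 1/4:3/4]
4. C_y = -8  [C divides ED with EC:CD = 1/4:3/4]
   → C = (41/4, -8)

C = (41/4, -8)
F = (22/3, -37/3)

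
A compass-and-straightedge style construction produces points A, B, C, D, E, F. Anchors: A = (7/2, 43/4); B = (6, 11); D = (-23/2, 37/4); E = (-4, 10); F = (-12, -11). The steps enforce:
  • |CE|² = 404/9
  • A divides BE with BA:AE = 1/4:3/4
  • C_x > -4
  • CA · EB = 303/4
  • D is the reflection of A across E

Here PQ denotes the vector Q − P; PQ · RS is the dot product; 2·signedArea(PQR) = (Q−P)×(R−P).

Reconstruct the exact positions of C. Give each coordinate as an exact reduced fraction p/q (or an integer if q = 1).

1. C_x = -10/3  [line -10·x + -1·y + -30 = 0 ∩ |CE|² = 404/9]
2. C_y = 10/3  [line -10·x + -1·y + -30 = 0 ∩ |CE|² = 404/9]
   → C = (-10/3, 10/3)

C = (-10/3, 10/3)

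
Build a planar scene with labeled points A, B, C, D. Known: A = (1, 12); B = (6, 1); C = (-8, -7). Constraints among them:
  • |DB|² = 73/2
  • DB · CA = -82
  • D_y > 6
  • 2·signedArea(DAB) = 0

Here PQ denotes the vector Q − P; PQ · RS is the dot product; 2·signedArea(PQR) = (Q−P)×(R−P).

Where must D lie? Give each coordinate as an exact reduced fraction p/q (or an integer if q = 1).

1. D_x = 7/2  [2·signedArea(DAB) = 0 ∩ DB · CA = -82]
2. D_y = 13/2  [2·signedArea(DAB) = 0 ∩ DB · CA = -82]
   → D = (7/2, 13/2)

D = (7/2, 13/2)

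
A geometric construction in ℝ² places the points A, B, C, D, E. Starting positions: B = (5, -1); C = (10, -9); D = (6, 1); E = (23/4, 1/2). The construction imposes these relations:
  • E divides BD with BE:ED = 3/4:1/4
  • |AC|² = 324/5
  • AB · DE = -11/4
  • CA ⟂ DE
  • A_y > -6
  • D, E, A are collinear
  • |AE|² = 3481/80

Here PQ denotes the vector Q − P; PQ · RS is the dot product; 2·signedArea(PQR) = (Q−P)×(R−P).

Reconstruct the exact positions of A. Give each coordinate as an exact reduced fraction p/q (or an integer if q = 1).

A = (14/5, -27/5)

1. A_x = 14/5  [D, E, A are collinear ∩ CA ⟂ DE]
2. A_y = -27/5  [D, E, A are collinear ∩ CA ⟂ DE]
   → A = (14/5, -27/5)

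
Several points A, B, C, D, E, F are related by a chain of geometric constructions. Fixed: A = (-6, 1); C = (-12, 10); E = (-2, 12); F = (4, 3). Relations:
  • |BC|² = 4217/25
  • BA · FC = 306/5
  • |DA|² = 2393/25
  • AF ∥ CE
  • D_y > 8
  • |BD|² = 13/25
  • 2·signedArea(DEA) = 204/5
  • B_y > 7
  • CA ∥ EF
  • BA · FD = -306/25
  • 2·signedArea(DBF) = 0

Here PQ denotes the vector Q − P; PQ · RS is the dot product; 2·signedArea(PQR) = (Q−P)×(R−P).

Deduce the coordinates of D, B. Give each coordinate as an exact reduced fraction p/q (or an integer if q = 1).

1. D_x = 2/5  [line 11·x + -4·y + 146/5 = 0 ∩ |DA|² = 2393/25]
2. D_y = 42/5  [line 11·x + -4·y + 146/5 = 0 ∩ |DA|² = 2393/25]
   → D = (2/5, 42/5)
3. B_x = 4/5  [2·signedArea(DBF) = 0 ∩ BA · FC = 306/5]
4. B_y = 39/5  [2·signedArea(DBF) = 0 ∩ BA · FC = 306/5]
   → B = (4/5, 39/5)

B = (4/5, 39/5)
D = (2/5, 42/5)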